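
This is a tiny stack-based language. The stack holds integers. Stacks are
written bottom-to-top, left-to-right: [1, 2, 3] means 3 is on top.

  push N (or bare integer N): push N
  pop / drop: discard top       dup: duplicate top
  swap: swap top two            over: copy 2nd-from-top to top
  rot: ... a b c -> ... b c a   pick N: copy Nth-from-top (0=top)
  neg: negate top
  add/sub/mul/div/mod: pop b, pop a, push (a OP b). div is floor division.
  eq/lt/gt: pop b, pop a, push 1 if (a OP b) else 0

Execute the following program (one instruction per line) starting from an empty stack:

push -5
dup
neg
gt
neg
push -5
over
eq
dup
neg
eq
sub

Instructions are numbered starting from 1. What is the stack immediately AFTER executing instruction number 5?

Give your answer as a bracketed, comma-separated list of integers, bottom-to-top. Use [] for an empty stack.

Step 1 ('push -5'): [-5]
Step 2 ('dup'): [-5, -5]
Step 3 ('neg'): [-5, 5]
Step 4 ('gt'): [0]
Step 5 ('neg'): [0]

Answer: [0]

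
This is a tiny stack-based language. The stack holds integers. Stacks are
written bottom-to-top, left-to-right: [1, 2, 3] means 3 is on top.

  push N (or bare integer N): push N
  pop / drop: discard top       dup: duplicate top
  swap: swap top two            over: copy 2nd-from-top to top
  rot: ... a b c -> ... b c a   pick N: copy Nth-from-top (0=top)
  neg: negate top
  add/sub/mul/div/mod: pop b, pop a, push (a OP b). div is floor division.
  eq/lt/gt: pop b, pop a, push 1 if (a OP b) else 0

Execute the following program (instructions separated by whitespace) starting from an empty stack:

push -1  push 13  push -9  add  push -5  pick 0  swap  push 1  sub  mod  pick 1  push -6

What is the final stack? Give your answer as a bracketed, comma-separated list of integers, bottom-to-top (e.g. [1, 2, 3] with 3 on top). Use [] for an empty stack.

Answer: [-1, 4, -5, 4, -6]

Derivation:
After 'push -1': [-1]
After 'push 13': [-1, 13]
After 'push -9': [-1, 13, -9]
After 'add': [-1, 4]
After 'push -5': [-1, 4, -5]
After 'pick 0': [-1, 4, -5, -5]
After 'swap': [-1, 4, -5, -5]
After 'push 1': [-1, 4, -5, -5, 1]
After 'sub': [-1, 4, -5, -6]
After 'mod': [-1, 4, -5]
After 'pick 1': [-1, 4, -5, 4]
After 'push -6': [-1, 4, -5, 4, -6]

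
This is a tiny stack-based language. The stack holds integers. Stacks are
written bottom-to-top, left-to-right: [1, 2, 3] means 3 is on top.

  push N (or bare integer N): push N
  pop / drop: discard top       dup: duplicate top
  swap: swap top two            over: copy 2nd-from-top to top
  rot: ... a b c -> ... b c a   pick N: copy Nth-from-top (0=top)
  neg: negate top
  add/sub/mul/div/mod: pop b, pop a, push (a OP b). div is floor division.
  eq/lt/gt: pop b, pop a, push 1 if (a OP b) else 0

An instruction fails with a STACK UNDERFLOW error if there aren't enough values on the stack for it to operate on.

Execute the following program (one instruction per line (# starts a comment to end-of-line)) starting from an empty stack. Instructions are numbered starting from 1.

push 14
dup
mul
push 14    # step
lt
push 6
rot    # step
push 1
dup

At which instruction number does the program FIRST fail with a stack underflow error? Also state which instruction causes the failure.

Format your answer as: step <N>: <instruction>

Answer: step 7: rot

Derivation:
Step 1 ('push 14'): stack = [14], depth = 1
Step 2 ('dup'): stack = [14, 14], depth = 2
Step 3 ('mul'): stack = [196], depth = 1
Step 4 ('push 14'): stack = [196, 14], depth = 2
Step 5 ('lt'): stack = [0], depth = 1
Step 6 ('push 6'): stack = [0, 6], depth = 2
Step 7 ('rot'): needs 3 value(s) but depth is 2 — STACK UNDERFLOW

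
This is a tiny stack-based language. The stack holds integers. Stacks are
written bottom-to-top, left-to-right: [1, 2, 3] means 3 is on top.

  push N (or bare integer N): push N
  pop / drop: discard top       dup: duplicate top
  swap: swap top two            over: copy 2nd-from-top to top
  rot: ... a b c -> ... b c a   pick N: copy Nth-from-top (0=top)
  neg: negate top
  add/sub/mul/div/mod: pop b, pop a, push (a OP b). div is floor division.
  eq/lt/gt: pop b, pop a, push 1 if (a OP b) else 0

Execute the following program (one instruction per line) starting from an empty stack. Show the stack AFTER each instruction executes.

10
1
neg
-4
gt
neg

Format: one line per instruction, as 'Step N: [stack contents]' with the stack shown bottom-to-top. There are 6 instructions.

Step 1: [10]
Step 2: [10, 1]
Step 3: [10, -1]
Step 4: [10, -1, -4]
Step 5: [10, 1]
Step 6: [10, -1]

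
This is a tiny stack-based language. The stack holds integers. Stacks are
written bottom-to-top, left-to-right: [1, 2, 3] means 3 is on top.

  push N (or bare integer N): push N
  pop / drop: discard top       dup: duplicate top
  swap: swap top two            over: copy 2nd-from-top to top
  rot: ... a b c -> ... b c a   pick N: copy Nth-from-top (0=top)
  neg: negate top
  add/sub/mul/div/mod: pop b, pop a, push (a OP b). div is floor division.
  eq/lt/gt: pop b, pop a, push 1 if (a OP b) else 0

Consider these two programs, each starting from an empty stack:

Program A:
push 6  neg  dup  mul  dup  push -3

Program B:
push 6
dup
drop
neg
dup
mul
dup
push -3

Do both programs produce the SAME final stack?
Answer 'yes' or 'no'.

Answer: yes

Derivation:
Program A trace:
  After 'push 6': [6]
  After 'neg': [-6]
  After 'dup': [-6, -6]
  After 'mul': [36]
  After 'dup': [36, 36]
  After 'push -3': [36, 36, -3]
Program A final stack: [36, 36, -3]

Program B trace:
  After 'push 6': [6]
  After 'dup': [6, 6]
  After 'drop': [6]
  After 'neg': [-6]
  After 'dup': [-6, -6]
  After 'mul': [36]
  After 'dup': [36, 36]
  After 'push -3': [36, 36, -3]
Program B final stack: [36, 36, -3]
Same: yes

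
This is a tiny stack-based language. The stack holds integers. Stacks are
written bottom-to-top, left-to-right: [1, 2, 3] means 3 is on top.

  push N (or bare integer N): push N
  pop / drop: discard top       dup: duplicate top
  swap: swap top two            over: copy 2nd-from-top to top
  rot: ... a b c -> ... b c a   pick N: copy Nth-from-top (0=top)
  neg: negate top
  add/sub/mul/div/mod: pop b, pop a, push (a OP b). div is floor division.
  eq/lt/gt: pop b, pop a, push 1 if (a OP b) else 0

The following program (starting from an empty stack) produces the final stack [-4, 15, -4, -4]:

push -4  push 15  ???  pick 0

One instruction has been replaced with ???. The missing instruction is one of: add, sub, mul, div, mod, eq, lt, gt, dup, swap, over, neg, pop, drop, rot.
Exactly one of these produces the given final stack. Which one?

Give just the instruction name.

Stack before ???: [-4, 15]
Stack after ???:  [-4, 15, -4]
The instruction that transforms [-4, 15] -> [-4, 15, -4] is: over

Answer: over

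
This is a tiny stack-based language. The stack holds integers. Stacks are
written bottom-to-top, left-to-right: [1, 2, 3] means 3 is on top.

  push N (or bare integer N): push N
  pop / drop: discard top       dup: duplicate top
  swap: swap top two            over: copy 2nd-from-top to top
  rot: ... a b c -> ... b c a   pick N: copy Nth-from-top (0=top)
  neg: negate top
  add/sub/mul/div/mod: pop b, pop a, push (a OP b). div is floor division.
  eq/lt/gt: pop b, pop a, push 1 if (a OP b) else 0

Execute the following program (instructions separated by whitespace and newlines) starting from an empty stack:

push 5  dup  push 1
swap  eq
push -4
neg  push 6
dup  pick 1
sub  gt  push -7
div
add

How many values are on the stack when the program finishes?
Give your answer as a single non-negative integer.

After 'push 5': stack = [5] (depth 1)
After 'dup': stack = [5, 5] (depth 2)
After 'push 1': stack = [5, 5, 1] (depth 3)
After 'swap': stack = [5, 1, 5] (depth 3)
After 'eq': stack = [5, 0] (depth 2)
After 'push -4': stack = [5, 0, -4] (depth 3)
After 'neg': stack = [5, 0, 4] (depth 3)
After 'push 6': stack = [5, 0, 4, 6] (depth 4)
After 'dup': stack = [5, 0, 4, 6, 6] (depth 5)
After 'pick 1': stack = [5, 0, 4, 6, 6, 6] (depth 6)
After 'sub': stack = [5, 0, 4, 6, 0] (depth 5)
After 'gt': stack = [5, 0, 4, 1] (depth 4)
After 'push -7': stack = [5, 0, 4, 1, -7] (depth 5)
After 'div': stack = [5, 0, 4, -1] (depth 4)
After 'add': stack = [5, 0, 3] (depth 3)

Answer: 3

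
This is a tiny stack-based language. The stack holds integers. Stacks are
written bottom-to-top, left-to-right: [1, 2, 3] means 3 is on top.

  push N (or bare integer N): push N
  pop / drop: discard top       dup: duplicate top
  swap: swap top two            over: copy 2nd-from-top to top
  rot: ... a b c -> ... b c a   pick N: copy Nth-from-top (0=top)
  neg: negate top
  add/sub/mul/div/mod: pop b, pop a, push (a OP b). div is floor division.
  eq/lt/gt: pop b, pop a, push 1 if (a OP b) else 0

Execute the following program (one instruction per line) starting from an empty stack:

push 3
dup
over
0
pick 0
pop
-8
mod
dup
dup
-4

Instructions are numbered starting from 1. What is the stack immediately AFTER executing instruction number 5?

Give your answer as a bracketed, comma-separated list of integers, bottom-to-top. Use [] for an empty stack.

Step 1 ('push 3'): [3]
Step 2 ('dup'): [3, 3]
Step 3 ('over'): [3, 3, 3]
Step 4 ('0'): [3, 3, 3, 0]
Step 5 ('pick 0'): [3, 3, 3, 0, 0]

Answer: [3, 3, 3, 0, 0]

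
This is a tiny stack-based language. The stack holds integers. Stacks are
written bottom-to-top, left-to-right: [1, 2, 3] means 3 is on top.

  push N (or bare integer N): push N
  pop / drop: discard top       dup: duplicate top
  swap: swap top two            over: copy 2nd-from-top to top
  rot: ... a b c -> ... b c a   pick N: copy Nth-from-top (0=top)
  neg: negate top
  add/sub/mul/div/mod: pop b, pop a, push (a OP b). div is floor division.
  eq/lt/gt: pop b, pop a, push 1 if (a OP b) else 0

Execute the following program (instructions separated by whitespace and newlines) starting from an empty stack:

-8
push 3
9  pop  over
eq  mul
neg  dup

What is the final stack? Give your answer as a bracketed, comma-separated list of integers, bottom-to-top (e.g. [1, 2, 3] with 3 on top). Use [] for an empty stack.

After 'push -8': [-8]
After 'push 3': [-8, 3]
After 'push 9': [-8, 3, 9]
After 'pop': [-8, 3]
After 'over': [-8, 3, -8]
After 'eq': [-8, 0]
After 'mul': [0]
After 'neg': [0]
After 'dup': [0, 0]

Answer: [0, 0]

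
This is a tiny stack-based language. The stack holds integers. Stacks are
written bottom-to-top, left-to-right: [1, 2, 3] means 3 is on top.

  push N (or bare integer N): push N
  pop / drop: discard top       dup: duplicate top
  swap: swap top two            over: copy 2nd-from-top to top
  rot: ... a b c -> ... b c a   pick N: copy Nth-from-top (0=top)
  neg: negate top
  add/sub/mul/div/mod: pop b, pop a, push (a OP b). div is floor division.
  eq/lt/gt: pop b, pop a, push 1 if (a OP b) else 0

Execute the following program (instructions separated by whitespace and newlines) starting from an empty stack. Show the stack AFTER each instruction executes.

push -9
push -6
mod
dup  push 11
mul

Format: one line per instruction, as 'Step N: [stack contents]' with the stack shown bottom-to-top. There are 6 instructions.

Step 1: [-9]
Step 2: [-9, -6]
Step 3: [-3]
Step 4: [-3, -3]
Step 5: [-3, -3, 11]
Step 6: [-3, -33]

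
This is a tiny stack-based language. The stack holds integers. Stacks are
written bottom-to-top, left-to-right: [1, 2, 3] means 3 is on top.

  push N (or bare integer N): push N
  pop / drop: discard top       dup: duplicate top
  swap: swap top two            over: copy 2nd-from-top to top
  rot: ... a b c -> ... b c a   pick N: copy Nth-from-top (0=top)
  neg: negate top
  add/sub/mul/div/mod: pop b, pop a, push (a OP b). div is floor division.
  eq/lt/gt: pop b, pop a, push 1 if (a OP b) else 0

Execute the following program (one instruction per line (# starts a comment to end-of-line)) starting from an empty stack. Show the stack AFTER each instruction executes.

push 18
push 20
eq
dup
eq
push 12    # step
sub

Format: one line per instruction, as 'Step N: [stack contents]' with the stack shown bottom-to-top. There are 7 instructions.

Step 1: [18]
Step 2: [18, 20]
Step 3: [0]
Step 4: [0, 0]
Step 5: [1]
Step 6: [1, 12]
Step 7: [-11]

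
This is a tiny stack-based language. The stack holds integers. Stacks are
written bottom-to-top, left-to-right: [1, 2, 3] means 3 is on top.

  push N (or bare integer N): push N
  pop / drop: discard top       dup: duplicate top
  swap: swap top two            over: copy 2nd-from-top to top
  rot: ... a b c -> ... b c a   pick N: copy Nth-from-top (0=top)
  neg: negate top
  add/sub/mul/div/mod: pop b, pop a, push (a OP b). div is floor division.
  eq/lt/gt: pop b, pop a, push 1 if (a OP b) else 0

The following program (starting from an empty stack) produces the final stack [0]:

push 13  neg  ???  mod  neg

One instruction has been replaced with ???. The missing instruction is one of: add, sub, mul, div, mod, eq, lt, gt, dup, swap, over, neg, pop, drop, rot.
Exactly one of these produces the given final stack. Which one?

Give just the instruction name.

Stack before ???: [-13]
Stack after ???:  [-13, -13]
The instruction that transforms [-13] -> [-13, -13] is: dup

Answer: dup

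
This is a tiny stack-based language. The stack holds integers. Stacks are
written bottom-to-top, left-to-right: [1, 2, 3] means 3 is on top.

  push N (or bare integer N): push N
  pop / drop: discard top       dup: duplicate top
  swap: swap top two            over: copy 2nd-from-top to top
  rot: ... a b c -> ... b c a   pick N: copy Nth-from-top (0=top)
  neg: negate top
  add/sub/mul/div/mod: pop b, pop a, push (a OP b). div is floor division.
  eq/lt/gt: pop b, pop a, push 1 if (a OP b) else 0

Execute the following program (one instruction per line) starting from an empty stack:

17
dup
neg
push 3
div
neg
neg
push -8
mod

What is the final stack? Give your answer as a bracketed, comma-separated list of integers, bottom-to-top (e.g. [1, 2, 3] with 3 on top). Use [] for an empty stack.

After 'push 17': [17]
After 'dup': [17, 17]
After 'neg': [17, -17]
After 'push 3': [17, -17, 3]
After 'div': [17, -6]
After 'neg': [17, 6]
After 'neg': [17, -6]
After 'push -8': [17, -6, -8]
After 'mod': [17, -6]

Answer: [17, -6]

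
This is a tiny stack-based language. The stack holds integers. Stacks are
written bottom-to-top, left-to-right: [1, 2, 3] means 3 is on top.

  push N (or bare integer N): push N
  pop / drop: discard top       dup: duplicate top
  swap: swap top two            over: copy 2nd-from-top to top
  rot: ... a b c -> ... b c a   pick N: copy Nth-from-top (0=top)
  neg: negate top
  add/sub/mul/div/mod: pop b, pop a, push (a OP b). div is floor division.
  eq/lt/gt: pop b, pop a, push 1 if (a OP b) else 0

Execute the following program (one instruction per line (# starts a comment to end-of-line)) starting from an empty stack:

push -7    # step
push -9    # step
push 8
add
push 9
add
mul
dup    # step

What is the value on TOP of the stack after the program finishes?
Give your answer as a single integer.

After 'push -7': [-7]
After 'push -9': [-7, -9]
After 'push 8': [-7, -9, 8]
After 'add': [-7, -1]
After 'push 9': [-7, -1, 9]
After 'add': [-7, 8]
After 'mul': [-56]
After 'dup': [-56, -56]

Answer: -56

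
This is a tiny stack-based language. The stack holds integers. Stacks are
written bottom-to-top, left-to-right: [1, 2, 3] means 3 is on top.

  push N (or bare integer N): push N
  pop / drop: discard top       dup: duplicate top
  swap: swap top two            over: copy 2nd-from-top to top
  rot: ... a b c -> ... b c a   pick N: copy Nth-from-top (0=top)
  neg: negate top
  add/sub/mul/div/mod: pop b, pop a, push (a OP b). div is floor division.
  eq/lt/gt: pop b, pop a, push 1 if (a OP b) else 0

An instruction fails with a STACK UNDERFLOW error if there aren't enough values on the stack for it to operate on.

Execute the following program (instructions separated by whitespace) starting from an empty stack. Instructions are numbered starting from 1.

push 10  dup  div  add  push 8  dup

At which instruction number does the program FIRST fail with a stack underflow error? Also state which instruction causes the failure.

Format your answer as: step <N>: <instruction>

Answer: step 4: add

Derivation:
Step 1 ('push 10'): stack = [10], depth = 1
Step 2 ('dup'): stack = [10, 10], depth = 2
Step 3 ('div'): stack = [1], depth = 1
Step 4 ('add'): needs 2 value(s) but depth is 1 — STACK UNDERFLOW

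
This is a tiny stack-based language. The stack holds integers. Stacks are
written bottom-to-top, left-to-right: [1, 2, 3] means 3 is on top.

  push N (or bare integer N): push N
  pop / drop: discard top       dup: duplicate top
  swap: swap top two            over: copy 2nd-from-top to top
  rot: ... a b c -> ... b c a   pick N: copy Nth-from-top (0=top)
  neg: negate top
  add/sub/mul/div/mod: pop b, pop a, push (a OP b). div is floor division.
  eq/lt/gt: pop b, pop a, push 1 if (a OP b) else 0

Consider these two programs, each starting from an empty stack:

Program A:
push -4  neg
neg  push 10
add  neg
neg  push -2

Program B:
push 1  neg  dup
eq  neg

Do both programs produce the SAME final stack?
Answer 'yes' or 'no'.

Program A trace:
  After 'push -4': [-4]
  After 'neg': [4]
  After 'neg': [-4]
  After 'push 10': [-4, 10]
  After 'add': [6]
  After 'neg': [-6]
  After 'neg': [6]
  After 'push -2': [6, -2]
Program A final stack: [6, -2]

Program B trace:
  After 'push 1': [1]
  After 'neg': [-1]
  After 'dup': [-1, -1]
  After 'eq': [1]
  After 'neg': [-1]
Program B final stack: [-1]
Same: no

Answer: no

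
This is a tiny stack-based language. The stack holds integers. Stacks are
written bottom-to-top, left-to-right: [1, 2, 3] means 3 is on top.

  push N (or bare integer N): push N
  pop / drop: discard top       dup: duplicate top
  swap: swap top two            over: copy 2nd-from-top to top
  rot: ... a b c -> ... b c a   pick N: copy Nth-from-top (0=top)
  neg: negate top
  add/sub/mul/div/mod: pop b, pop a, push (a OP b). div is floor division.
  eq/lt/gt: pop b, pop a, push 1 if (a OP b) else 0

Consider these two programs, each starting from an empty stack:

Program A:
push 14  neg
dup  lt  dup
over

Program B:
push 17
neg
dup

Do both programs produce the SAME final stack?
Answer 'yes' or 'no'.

Program A trace:
  After 'push 14': [14]
  After 'neg': [-14]
  After 'dup': [-14, -14]
  After 'lt': [0]
  After 'dup': [0, 0]
  After 'over': [0, 0, 0]
Program A final stack: [0, 0, 0]

Program B trace:
  After 'push 17': [17]
  After 'neg': [-17]
  After 'dup': [-17, -17]
Program B final stack: [-17, -17]
Same: no

Answer: no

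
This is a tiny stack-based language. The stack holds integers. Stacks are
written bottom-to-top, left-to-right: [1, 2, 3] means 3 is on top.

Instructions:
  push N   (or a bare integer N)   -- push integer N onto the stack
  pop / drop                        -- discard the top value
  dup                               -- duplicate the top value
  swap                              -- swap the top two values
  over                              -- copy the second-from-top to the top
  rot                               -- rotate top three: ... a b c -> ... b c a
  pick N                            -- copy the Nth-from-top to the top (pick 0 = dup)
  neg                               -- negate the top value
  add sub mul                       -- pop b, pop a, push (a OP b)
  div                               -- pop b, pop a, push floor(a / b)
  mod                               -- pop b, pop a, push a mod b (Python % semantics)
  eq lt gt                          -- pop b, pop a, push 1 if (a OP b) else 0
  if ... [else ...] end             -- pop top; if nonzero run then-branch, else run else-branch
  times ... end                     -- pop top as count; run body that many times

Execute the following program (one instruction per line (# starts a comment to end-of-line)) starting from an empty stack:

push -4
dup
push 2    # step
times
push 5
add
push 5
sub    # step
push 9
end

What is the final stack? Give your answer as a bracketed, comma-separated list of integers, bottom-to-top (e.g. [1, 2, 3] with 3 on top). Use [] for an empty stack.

After 'push -4': [-4]
After 'dup': [-4, -4]
After 'push 2': [-4, -4, 2]
After 'times': [-4, -4]
After 'push 5': [-4, -4, 5]
After 'add': [-4, 1]
After 'push 5': [-4, 1, 5]
After 'sub': [-4, -4]
After 'push 9': [-4, -4, 9]
After 'push 5': [-4, -4, 9, 5]
After 'add': [-4, -4, 14]
After 'push 5': [-4, -4, 14, 5]
After 'sub': [-4, -4, 9]
After 'push 9': [-4, -4, 9, 9]

Answer: [-4, -4, 9, 9]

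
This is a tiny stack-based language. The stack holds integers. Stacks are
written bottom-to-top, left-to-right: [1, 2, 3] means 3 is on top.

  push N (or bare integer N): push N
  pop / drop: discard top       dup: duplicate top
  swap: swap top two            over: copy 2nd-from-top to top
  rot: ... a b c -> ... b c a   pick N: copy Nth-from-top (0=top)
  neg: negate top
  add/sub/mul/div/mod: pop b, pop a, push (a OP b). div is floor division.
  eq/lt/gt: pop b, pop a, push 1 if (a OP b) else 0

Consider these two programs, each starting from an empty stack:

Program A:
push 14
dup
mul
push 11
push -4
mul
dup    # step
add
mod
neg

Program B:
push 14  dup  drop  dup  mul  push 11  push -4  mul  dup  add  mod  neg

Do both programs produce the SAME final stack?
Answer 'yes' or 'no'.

Answer: yes

Derivation:
Program A trace:
  After 'push 14': [14]
  After 'dup': [14, 14]
  After 'mul': [196]
  After 'push 11': [196, 11]
  After 'push -4': [196, 11, -4]
  After 'mul': [196, -44]
  After 'dup': [196, -44, -44]
  After 'add': [196, -88]
  After 'mod': [-68]
  After 'neg': [68]
Program A final stack: [68]

Program B trace:
  After 'push 14': [14]
  After 'dup': [14, 14]
  After 'drop': [14]
  After 'dup': [14, 14]
  After 'mul': [196]
  After 'push 11': [196, 11]
  After 'push -4': [196, 11, -4]
  After 'mul': [196, -44]
  After 'dup': [196, -44, -44]
  After 'add': [196, -88]
  After 'mod': [-68]
  After 'neg': [68]
Program B final stack: [68]
Same: yes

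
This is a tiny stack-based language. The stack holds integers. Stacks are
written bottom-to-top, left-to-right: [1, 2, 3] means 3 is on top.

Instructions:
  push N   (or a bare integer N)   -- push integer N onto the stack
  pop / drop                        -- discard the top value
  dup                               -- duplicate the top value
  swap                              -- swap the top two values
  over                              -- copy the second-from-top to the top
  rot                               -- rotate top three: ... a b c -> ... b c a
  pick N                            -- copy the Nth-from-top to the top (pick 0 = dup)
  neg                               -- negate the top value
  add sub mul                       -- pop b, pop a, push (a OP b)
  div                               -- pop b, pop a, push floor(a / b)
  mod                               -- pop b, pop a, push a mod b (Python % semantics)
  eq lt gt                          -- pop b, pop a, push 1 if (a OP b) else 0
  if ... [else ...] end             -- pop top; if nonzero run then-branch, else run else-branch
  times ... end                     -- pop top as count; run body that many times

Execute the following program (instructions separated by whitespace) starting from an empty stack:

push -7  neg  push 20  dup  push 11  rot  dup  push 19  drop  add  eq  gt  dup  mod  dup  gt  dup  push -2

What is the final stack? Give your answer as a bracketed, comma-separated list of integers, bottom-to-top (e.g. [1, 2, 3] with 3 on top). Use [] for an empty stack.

Answer: [7, 0, 0, -2]

Derivation:
After 'push -7': [-7]
After 'neg': [7]
After 'push 20': [7, 20]
After 'dup': [7, 20, 20]
After 'push 11': [7, 20, 20, 11]
After 'rot': [7, 20, 11, 20]
After 'dup': [7, 20, 11, 20, 20]
After 'push 19': [7, 20, 11, 20, 20, 19]
After 'drop': [7, 20, 11, 20, 20]
After 'add': [7, 20, 11, 40]
After 'eq': [7, 20, 0]
After 'gt': [7, 1]
After 'dup': [7, 1, 1]
After 'mod': [7, 0]
After 'dup': [7, 0, 0]
After 'gt': [7, 0]
After 'dup': [7, 0, 0]
After 'push -2': [7, 0, 0, -2]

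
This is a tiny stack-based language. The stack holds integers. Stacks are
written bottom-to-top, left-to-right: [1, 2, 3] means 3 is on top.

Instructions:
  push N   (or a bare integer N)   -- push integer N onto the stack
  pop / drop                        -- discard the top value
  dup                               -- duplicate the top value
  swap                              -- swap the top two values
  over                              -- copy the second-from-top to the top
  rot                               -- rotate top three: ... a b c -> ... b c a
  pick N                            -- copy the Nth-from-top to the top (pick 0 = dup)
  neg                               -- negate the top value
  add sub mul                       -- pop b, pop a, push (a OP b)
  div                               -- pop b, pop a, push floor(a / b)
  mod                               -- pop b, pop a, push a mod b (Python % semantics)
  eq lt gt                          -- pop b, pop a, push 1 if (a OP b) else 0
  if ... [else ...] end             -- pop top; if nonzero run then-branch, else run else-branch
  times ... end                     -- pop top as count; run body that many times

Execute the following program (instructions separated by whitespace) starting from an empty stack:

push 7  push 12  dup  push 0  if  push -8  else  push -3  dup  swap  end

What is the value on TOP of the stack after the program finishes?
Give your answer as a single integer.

Answer: -3

Derivation:
After 'push 7': [7]
After 'push 12': [7, 12]
After 'dup': [7, 12, 12]
After 'push 0': [7, 12, 12, 0]
After 'if': [7, 12, 12]
After 'push -3': [7, 12, 12, -3]
After 'dup': [7, 12, 12, -3, -3]
After 'swap': [7, 12, 12, -3, -3]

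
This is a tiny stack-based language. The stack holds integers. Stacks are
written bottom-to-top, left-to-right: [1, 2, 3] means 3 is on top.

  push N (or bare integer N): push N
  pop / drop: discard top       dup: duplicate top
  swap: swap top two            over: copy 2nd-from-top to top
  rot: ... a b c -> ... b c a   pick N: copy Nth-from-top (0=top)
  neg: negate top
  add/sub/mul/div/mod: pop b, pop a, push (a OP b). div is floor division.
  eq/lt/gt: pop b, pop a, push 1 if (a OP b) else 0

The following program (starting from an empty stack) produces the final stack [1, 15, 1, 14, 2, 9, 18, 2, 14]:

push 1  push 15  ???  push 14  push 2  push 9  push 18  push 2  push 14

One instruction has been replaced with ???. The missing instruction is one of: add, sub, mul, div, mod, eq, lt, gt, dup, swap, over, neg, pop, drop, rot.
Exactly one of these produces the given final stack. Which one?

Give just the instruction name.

Stack before ???: [1, 15]
Stack after ???:  [1, 15, 1]
The instruction that transforms [1, 15] -> [1, 15, 1] is: over

Answer: over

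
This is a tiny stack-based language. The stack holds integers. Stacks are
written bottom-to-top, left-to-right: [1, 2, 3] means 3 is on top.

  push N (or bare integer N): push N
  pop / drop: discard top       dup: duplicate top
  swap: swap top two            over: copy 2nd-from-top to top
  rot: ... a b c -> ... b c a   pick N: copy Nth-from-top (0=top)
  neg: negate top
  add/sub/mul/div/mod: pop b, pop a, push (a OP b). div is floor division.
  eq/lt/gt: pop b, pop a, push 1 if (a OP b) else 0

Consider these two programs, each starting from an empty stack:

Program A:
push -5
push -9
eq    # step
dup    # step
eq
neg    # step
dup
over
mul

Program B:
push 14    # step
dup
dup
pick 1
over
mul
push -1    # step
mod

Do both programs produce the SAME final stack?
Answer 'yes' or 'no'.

Answer: no

Derivation:
Program A trace:
  After 'push -5': [-5]
  After 'push -9': [-5, -9]
  After 'eq': [0]
  After 'dup': [0, 0]
  After 'eq': [1]
  After 'neg': [-1]
  After 'dup': [-1, -1]
  After 'over': [-1, -1, -1]
  After 'mul': [-1, 1]
Program A final stack: [-1, 1]

Program B trace:
  After 'push 14': [14]
  After 'dup': [14, 14]
  After 'dup': [14, 14, 14]
  After 'pick 1': [14, 14, 14, 14]
  After 'over': [14, 14, 14, 14, 14]
  After 'mul': [14, 14, 14, 196]
  After 'push -1': [14, 14, 14, 196, -1]
  After 'mod': [14, 14, 14, 0]
Program B final stack: [14, 14, 14, 0]
Same: no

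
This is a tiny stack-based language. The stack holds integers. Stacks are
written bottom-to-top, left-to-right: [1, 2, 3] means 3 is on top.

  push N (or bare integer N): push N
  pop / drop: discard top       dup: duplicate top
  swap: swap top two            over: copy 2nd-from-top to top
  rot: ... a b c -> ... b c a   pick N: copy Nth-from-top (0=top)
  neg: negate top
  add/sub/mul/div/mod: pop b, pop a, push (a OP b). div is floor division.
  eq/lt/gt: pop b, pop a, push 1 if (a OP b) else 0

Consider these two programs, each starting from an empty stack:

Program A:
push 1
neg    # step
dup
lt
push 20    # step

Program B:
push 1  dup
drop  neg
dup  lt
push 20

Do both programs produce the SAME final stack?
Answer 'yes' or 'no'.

Answer: yes

Derivation:
Program A trace:
  After 'push 1': [1]
  After 'neg': [-1]
  After 'dup': [-1, -1]
  After 'lt': [0]
  After 'push 20': [0, 20]
Program A final stack: [0, 20]

Program B trace:
  After 'push 1': [1]
  After 'dup': [1, 1]
  After 'drop': [1]
  After 'neg': [-1]
  After 'dup': [-1, -1]
  After 'lt': [0]
  After 'push 20': [0, 20]
Program B final stack: [0, 20]
Same: yes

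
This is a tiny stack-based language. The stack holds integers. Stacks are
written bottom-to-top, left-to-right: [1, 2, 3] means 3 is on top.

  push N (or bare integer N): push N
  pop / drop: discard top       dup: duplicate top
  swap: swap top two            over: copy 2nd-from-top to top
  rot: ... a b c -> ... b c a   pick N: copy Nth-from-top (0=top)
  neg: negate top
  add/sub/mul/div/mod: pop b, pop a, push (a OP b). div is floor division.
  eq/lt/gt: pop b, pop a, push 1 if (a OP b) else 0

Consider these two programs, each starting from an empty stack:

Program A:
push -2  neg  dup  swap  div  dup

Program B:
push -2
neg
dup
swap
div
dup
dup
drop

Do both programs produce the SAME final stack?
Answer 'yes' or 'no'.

Program A trace:
  After 'push -2': [-2]
  After 'neg': [2]
  After 'dup': [2, 2]
  After 'swap': [2, 2]
  After 'div': [1]
  After 'dup': [1, 1]
Program A final stack: [1, 1]

Program B trace:
  After 'push -2': [-2]
  After 'neg': [2]
  After 'dup': [2, 2]
  After 'swap': [2, 2]
  After 'div': [1]
  After 'dup': [1, 1]
  After 'dup': [1, 1, 1]
  After 'drop': [1, 1]
Program B final stack: [1, 1]
Same: yes

Answer: yes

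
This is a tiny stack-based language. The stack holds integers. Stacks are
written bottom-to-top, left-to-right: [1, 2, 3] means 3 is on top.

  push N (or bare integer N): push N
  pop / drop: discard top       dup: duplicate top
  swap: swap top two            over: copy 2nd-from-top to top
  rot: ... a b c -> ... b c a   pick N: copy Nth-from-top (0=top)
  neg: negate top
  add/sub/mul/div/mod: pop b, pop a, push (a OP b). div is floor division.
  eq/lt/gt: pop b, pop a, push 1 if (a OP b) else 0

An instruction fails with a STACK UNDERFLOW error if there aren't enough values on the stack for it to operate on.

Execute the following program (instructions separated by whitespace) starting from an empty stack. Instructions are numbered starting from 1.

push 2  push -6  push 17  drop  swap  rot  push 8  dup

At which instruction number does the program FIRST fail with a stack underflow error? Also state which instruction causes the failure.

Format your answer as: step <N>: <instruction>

Step 1 ('push 2'): stack = [2], depth = 1
Step 2 ('push -6'): stack = [2, -6], depth = 2
Step 3 ('push 17'): stack = [2, -6, 17], depth = 3
Step 4 ('drop'): stack = [2, -6], depth = 2
Step 5 ('swap'): stack = [-6, 2], depth = 2
Step 6 ('rot'): needs 3 value(s) but depth is 2 — STACK UNDERFLOW

Answer: step 6: rot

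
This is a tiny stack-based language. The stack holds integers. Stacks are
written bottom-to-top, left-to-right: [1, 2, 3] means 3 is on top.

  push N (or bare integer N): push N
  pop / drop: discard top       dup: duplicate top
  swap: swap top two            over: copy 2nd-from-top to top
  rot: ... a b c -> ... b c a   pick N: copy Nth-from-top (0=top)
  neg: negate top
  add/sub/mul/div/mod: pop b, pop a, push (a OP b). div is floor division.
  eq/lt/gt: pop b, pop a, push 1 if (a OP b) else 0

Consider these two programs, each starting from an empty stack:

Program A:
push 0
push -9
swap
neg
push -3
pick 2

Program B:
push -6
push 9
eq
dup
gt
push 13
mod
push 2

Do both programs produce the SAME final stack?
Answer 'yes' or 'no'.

Program A trace:
  After 'push 0': [0]
  After 'push -9': [0, -9]
  After 'swap': [-9, 0]
  After 'neg': [-9, 0]
  After 'push -3': [-9, 0, -3]
  After 'pick 2': [-9, 0, -3, -9]
Program A final stack: [-9, 0, -3, -9]

Program B trace:
  After 'push -6': [-6]
  After 'push 9': [-6, 9]
  After 'eq': [0]
  After 'dup': [0, 0]
  After 'gt': [0]
  After 'push 13': [0, 13]
  After 'mod': [0]
  After 'push 2': [0, 2]
Program B final stack: [0, 2]
Same: no

Answer: no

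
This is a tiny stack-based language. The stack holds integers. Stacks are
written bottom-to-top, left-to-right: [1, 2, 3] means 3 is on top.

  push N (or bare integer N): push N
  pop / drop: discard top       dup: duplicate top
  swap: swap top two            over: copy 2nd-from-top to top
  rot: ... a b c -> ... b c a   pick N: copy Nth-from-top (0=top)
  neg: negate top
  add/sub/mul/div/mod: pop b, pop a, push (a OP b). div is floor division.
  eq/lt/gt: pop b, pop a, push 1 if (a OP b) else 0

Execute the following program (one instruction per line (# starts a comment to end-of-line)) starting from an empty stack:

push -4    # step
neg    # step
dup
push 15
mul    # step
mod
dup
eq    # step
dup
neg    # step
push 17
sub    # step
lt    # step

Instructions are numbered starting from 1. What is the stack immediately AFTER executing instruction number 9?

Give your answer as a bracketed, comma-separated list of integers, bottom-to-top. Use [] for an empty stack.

Step 1 ('push -4'): [-4]
Step 2 ('neg'): [4]
Step 3 ('dup'): [4, 4]
Step 4 ('push 15'): [4, 4, 15]
Step 5 ('mul'): [4, 60]
Step 6 ('mod'): [4]
Step 7 ('dup'): [4, 4]
Step 8 ('eq'): [1]
Step 9 ('dup'): [1, 1]

Answer: [1, 1]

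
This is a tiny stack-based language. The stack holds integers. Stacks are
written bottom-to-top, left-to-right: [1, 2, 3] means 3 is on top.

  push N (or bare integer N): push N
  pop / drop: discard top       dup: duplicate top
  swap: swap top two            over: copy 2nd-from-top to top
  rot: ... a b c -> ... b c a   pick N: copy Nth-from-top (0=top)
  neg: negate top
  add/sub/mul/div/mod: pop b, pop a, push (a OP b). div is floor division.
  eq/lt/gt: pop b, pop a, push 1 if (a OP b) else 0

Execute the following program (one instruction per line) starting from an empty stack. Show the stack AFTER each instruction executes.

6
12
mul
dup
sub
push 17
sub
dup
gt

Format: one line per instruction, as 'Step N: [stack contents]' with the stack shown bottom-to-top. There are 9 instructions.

Step 1: [6]
Step 2: [6, 12]
Step 3: [72]
Step 4: [72, 72]
Step 5: [0]
Step 6: [0, 17]
Step 7: [-17]
Step 8: [-17, -17]
Step 9: [0]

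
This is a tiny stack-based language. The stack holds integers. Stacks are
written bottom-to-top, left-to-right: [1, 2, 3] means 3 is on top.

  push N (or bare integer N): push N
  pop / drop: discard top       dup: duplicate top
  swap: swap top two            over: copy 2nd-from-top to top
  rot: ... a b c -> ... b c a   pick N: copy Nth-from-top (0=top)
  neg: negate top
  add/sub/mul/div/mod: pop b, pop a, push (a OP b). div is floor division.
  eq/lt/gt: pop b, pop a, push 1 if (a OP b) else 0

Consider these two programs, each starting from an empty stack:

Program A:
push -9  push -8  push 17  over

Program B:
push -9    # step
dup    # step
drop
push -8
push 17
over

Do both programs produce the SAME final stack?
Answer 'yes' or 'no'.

Program A trace:
  After 'push -9': [-9]
  After 'push -8': [-9, -8]
  After 'push 17': [-9, -8, 17]
  After 'over': [-9, -8, 17, -8]
Program A final stack: [-9, -8, 17, -8]

Program B trace:
  After 'push -9': [-9]
  After 'dup': [-9, -9]
  After 'drop': [-9]
  After 'push -8': [-9, -8]
  After 'push 17': [-9, -8, 17]
  After 'over': [-9, -8, 17, -8]
Program B final stack: [-9, -8, 17, -8]
Same: yes

Answer: yes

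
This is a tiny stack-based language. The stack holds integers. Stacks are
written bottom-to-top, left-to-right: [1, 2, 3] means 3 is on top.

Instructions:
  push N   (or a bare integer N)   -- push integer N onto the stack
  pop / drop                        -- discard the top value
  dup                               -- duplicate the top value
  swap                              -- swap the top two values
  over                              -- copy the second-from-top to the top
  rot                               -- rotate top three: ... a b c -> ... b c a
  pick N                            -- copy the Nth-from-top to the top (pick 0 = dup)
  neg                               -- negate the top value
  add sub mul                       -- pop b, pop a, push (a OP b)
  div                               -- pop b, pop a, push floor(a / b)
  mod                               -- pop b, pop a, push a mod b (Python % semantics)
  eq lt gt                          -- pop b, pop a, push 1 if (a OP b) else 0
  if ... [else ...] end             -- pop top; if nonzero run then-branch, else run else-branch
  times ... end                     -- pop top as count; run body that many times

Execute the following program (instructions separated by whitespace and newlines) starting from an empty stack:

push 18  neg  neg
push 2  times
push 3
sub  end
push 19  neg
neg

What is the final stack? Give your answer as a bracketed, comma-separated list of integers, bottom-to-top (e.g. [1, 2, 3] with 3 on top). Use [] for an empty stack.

After 'push 18': [18]
After 'neg': [-18]
After 'neg': [18]
After 'push 2': [18, 2]
After 'times': [18]
After 'push 3': [18, 3]
After 'sub': [15]
After 'push 3': [15, 3]
After 'sub': [12]
After 'push 19': [12, 19]
After 'neg': [12, -19]
After 'neg': [12, 19]

Answer: [12, 19]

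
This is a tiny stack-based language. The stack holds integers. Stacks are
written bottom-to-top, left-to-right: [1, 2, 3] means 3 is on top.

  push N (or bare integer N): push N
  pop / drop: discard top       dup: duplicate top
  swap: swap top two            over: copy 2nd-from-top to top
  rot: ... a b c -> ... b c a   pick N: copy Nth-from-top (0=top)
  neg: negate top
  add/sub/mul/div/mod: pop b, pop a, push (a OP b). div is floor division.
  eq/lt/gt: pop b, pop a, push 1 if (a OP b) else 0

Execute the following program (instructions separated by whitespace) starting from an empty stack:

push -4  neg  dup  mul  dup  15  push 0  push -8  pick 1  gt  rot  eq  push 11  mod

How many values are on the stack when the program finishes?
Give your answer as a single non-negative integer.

Answer: 4

Derivation:
After 'push -4': stack = [-4] (depth 1)
After 'neg': stack = [4] (depth 1)
After 'dup': stack = [4, 4] (depth 2)
After 'mul': stack = [16] (depth 1)
After 'dup': stack = [16, 16] (depth 2)
After 'push 15': stack = [16, 16, 15] (depth 3)
After 'push 0': stack = [16, 16, 15, 0] (depth 4)
After 'push -8': stack = [16, 16, 15, 0, -8] (depth 5)
After 'pick 1': stack = [16, 16, 15, 0, -8, 0] (depth 6)
After 'gt': stack = [16, 16, 15, 0, 0] (depth 5)
After 'rot': stack = [16, 16, 0, 0, 15] (depth 5)
After 'eq': stack = [16, 16, 0, 0] (depth 4)
After 'push 11': stack = [16, 16, 0, 0, 11] (depth 5)
After 'mod': stack = [16, 16, 0, 0] (depth 4)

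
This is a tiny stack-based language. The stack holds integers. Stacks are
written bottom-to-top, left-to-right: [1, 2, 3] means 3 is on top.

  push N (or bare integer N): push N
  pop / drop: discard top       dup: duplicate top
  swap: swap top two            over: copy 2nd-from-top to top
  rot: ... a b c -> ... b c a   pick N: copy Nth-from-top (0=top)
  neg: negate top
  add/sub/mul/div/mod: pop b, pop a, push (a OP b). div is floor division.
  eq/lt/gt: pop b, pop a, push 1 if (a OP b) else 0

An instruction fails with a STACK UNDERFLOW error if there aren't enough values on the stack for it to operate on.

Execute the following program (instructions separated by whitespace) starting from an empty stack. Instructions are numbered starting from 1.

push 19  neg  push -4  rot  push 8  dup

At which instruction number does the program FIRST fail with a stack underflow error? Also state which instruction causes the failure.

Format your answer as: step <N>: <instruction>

Step 1 ('push 19'): stack = [19], depth = 1
Step 2 ('neg'): stack = [-19], depth = 1
Step 3 ('push -4'): stack = [-19, -4], depth = 2
Step 4 ('rot'): needs 3 value(s) but depth is 2 — STACK UNDERFLOW

Answer: step 4: rot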